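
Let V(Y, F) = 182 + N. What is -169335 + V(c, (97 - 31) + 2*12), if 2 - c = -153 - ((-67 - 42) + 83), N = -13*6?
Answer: -169231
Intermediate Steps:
N = -78
c = 129 (c = 2 - (-153 - ((-67 - 42) + 83)) = 2 - (-153 - (-109 + 83)) = 2 - (-153 - 1*(-26)) = 2 - (-153 + 26) = 2 - 1*(-127) = 2 + 127 = 129)
V(Y, F) = 104 (V(Y, F) = 182 - 78 = 104)
-169335 + V(c, (97 - 31) + 2*12) = -169335 + 104 = -169231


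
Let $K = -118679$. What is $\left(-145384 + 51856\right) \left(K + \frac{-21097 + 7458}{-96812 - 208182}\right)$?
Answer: $\frac{1692687013337268}{152497} \approx 1.11 \cdot 10^{10}$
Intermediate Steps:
$\left(-145384 + 51856\right) \left(K + \frac{-21097 + 7458}{-96812 - 208182}\right) = \left(-145384 + 51856\right) \left(-118679 + \frac{-21097 + 7458}{-96812 - 208182}\right) = - 93528 \left(-118679 - \frac{13639}{-304994}\right) = - 93528 \left(-118679 - - \frac{13639}{304994}\right) = - 93528 \left(-118679 + \frac{13639}{304994}\right) = \left(-93528\right) \left(- \frac{36196369287}{304994}\right) = \frac{1692687013337268}{152497}$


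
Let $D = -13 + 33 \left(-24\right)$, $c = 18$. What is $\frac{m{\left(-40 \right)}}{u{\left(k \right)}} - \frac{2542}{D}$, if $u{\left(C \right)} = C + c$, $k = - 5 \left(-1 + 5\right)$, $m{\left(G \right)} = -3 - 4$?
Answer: $\frac{10719}{1610} \approx 6.6578$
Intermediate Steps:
$m{\left(G \right)} = -7$
$k = -20$ ($k = \left(-5\right) 4 = -20$)
$u{\left(C \right)} = 18 + C$ ($u{\left(C \right)} = C + 18 = 18 + C$)
$D = -805$ ($D = -13 - 792 = -805$)
$\frac{m{\left(-40 \right)}}{u{\left(k \right)}} - \frac{2542}{D} = - \frac{7}{18 - 20} - \frac{2542}{-805} = - \frac{7}{-2} - - \frac{2542}{805} = \left(-7\right) \left(- \frac{1}{2}\right) + \frac{2542}{805} = \frac{7}{2} + \frac{2542}{805} = \frac{10719}{1610}$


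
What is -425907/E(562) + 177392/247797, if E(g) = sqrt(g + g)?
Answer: 177392/247797 - 425907*sqrt(281)/562 ≈ -12703.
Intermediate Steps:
E(g) = sqrt(2)*sqrt(g) (E(g) = sqrt(2*g) = sqrt(2)*sqrt(g))
-425907/E(562) + 177392/247797 = -425907*sqrt(281)/562 + 177392/247797 = 177392/247797 - 425907*sqrt(281)/562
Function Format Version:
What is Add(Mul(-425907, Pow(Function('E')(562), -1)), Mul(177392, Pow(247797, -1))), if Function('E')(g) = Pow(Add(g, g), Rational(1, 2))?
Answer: Add(Rational(177392, 247797), Mul(Rational(-425907, 562), Pow(281, Rational(1, 2)))) ≈ -12703.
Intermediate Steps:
Function('E')(g) = Mul(Pow(2, Rational(1, 2)), Pow(g, Rational(1, 2))) (Function('E')(g) = Pow(Mul(2, g), Rational(1, 2)) = Mul(Pow(2, Rational(1, 2)), Pow(g, Rational(1, 2))))
Add(Mul(-425907, Pow(Function('E')(562), -1)), Mul(177392, Pow(247797, -1))) = Add(Mul(-425907, Pow(Mul(Pow(2, Rational(1, 2)), Pow(562, Rational(1, 2))), -1)), Mul(177392, Pow(247797, -1))) = Add(Mul(-425907, Pow(Mul(2, Pow(281, Rational(1, 2))), -1)), Mul(177392, Rational(1, 247797))) = Add(Mul(-425907, Mul(Rational(1, 562), Pow(281, Rational(1, 2)))), Rational(177392, 247797)) = Add(Mul(Rational(-425907, 562), Pow(281, Rational(1, 2))), Rational(177392, 247797)) = Add(Rational(177392, 247797), Mul(Rational(-425907, 562), Pow(281, Rational(1, 2))))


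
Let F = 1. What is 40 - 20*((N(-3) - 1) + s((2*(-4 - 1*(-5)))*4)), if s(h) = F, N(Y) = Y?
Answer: 100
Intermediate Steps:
s(h) = 1
40 - 20*((N(-3) - 1) + s((2*(-4 - 1*(-5)))*4)) = 40 - 20*((-3 - 1) + 1) = 40 - 20*(-4 + 1) = 40 - 20*(-3) = 40 + 60 = 100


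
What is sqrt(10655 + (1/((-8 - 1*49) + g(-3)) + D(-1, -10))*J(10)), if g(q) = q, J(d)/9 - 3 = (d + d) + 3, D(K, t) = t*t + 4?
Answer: sqrt(3498710)/10 ≈ 187.05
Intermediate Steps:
D(K, t) = 4 + t**2 (D(K, t) = t**2 + 4 = 4 + t**2)
J(d) = 54 + 18*d (J(d) = 27 + 9*((d + d) + 3) = 27 + 9*(2*d + 3) = 27 + 9*(3 + 2*d) = 27 + (27 + 18*d) = 54 + 18*d)
sqrt(10655 + (1/((-8 - 1*49) + g(-3)) + D(-1, -10))*J(10)) = sqrt(10655 + (1/((-8 - 1*49) - 3) + (4 + (-10)**2))*(54 + 18*10)) = sqrt(10655 + (1/((-8 - 49) - 3) + (4 + 100))*(54 + 180)) = sqrt(10655 + (1/(-57 - 3) + 104)*234) = sqrt(10655 + (1/(-60) + 104)*234) = sqrt(10655 + (-1/60 + 104)*234) = sqrt(10655 + (6239/60)*234) = sqrt(10655 + 243321/10) = sqrt(349871/10) = sqrt(3498710)/10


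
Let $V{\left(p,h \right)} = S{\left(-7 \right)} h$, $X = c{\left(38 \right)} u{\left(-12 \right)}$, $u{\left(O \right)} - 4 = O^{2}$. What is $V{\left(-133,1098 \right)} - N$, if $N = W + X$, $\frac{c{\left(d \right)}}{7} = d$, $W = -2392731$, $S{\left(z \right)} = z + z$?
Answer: $2337991$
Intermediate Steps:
$S{\left(z \right)} = 2 z$
$u{\left(O \right)} = 4 + O^{2}$
$c{\left(d \right)} = 7 d$
$X = 39368$ ($X = 7 \cdot 38 \left(4 + \left(-12\right)^{2}\right) = 266 \left(4 + 144\right) = 266 \cdot 148 = 39368$)
$V{\left(p,h \right)} = - 14 h$ ($V{\left(p,h \right)} = 2 \left(-7\right) h = - 14 h$)
$N = -2353363$ ($N = -2392731 + 39368 = -2353363$)
$V{\left(-133,1098 \right)} - N = \left(-14\right) 1098 - -2353363 = -15372 + 2353363 = 2337991$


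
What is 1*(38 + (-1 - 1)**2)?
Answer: 42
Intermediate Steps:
1*(38 + (-1 - 1)**2) = 1*(38 + (-2)**2) = 1*(38 + 4) = 1*42 = 42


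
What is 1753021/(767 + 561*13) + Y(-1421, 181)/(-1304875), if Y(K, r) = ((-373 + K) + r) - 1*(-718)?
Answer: 7038401511/32360900 ≈ 217.50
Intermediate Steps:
Y(K, r) = 345 + K + r (Y(K, r) = (-373 + K + r) + 718 = 345 + K + r)
1753021/(767 + 561*13) + Y(-1421, 181)/(-1304875) = 1753021/(767 + 561*13) + (345 - 1421 + 181)/(-1304875) = 1753021/(767 + 7293) - 895*(-1/1304875) = 1753021/8060 + 179/260975 = 7038401511/32360900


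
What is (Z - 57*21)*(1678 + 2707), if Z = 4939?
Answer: 16408670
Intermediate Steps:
(Z - 57*21)*(1678 + 2707) = (4939 - 57*21)*(1678 + 2707) = (4939 - 1197)*4385 = 3742*4385 = 16408670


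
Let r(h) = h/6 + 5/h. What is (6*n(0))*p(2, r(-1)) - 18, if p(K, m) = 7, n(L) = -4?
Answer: -186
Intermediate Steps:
r(h) = 5/h + h/6 (r(h) = h*(⅙) + 5/h = h/6 + 5/h = 5/h + h/6)
(6*n(0))*p(2, r(-1)) - 18 = (6*(-4))*7 - 18 = -24*7 - 18 = -168 - 18 = -186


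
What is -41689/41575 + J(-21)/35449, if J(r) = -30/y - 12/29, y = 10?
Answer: -42861283394/42739973075 ≈ -1.0028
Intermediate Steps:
J(r) = -99/29 (J(r) = -30/10 - 12/29 = -30*1/10 - 12*1/29 = -3 - 12/29 = -99/29)
-41689/41575 + J(-21)/35449 = -41689/41575 - 99/29/35449 = -41689*1/41575 - 99/29*1/35449 = -41689/41575 - 99/1028021 = -42861283394/42739973075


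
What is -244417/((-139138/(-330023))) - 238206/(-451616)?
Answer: -9107193213673657/15709236752 ≈ -5.7974e+5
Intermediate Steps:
-244417/((-139138/(-330023))) - 238206/(-451616) = -244417/((-139138*(-1/330023))) - 238206*(-1/451616) = -244417/139138/330023 + 119103/225808 = -244417*330023/139138 + 119103/225808 = -80663231591/139138 + 119103/225808 = -9107193213673657/15709236752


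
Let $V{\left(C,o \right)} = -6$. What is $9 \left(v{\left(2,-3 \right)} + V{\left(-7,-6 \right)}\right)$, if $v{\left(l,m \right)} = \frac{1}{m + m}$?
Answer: $- \frac{111}{2} \approx -55.5$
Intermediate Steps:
$v{\left(l,m \right)} = \frac{1}{2 m}$
$9 \left(v{\left(2,-3 \right)} + V{\left(-7,-6 \right)}\right) = 9 \left(\frac{1}{2 \left(-3\right)} - 6\right) = 9 \left(\frac{1}{2} \left(- \frac{1}{3}\right) - 6\right) = 9 \left(- \frac{1}{6} - 6\right) = 9 \left(- \frac{37}{6}\right) = - \frac{111}{2}$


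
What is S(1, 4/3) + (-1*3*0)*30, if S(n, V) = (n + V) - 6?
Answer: -11/3 ≈ -3.6667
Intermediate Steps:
S(n, V) = -6 + V + n (S(n, V) = (V + n) - 6 = -6 + V + n)
S(1, 4/3) + (-1*3*0)*30 = (-6 + 4/3 + 1) + (-1*3*0)*30 = (-6 + 4*(⅓) + 1) - 3*0*30 = (-6 + 4/3 + 1) + 0*30 = -11/3 + 0 = -11/3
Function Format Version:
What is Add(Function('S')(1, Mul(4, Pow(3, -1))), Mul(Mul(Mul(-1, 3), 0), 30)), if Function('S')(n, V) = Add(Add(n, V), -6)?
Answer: Rational(-11, 3) ≈ -3.6667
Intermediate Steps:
Function('S')(n, V) = Add(-6, V, n) (Function('S')(n, V) = Add(Add(V, n), -6) = Add(-6, V, n))
Add(Function('S')(1, Mul(4, Pow(3, -1))), Mul(Mul(Mul(-1, 3), 0), 30)) = Add(Add(-6, Mul(4, Pow(3, -1)), 1), Mul(Mul(Mul(-1, 3), 0), 30)) = Add(Add(-6, Mul(4, Rational(1, 3)), 1), Mul(Mul(-3, 0), 30)) = Add(Add(-6, Rational(4, 3), 1), Mul(0, 30)) = Add(Rational(-11, 3), 0) = Rational(-11, 3)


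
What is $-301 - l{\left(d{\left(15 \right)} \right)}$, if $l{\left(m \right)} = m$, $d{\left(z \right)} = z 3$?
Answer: $-346$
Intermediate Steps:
$d{\left(z \right)} = 3 z$
$-301 - l{\left(d{\left(15 \right)} \right)} = -301 - 3 \cdot 15 = -301 - 45 = -346$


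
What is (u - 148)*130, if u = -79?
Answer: -29510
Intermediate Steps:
(u - 148)*130 = (-79 - 148)*130 = -227*130 = -29510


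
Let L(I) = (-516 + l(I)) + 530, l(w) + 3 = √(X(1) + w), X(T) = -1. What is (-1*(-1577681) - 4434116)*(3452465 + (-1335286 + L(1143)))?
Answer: -6047615617650 - 2856435*√1142 ≈ -6.0477e+12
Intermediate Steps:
l(w) = -3 + √(-1 + w)
L(I) = 11 + √(-1 + I) (L(I) = (-516 + (-3 + √(-1 + I))) + 530 = (-519 + √(-1 + I)) + 530 = 11 + √(-1 + I))
(-1*(-1577681) - 4434116)*(3452465 + (-1335286 + L(1143))) = (-1*(-1577681) - 4434116)*(3452465 + (-1335286 + (11 + √(-1 + 1143)))) = (1577681 - 4434116)*(3452465 + (-1335286 + (11 + √1142))) = -2856435*(3452465 + (-1335275 + √1142)) = -2856435*(2117190 + √1142) = -6047615617650 - 2856435*√1142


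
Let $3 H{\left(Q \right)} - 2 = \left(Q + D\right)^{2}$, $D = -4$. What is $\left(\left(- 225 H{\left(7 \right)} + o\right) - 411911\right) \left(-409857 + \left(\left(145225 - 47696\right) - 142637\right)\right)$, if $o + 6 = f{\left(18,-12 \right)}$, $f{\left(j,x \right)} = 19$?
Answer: $187774519695$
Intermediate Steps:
$o = 13$ ($o = -6 + 19 = 13$)
$H{\left(Q \right)} = \frac{2}{3} + \frac{\left(-4 + Q\right)^{2}}{3}$ ($H{\left(Q \right)} = \frac{2}{3} + \frac{\left(Q - 4\right)^{2}}{3} = \frac{2}{3} + \frac{\left(-4 + Q\right)^{2}}{3}$)
$\left(\left(- 225 H{\left(7 \right)} + o\right) - 411911\right) \left(-409857 + \left(\left(145225 - 47696\right) - 142637\right)\right) = \left(\left(- 225 \left(\frac{2}{3} + \frac{\left(-4 + 7\right)^{2}}{3}\right) + 13\right) - 411911\right) \left(-409857 + \left(\left(145225 - 47696\right) - 142637\right)\right) = \left(\left(- 225 \left(\frac{2}{3} + \frac{3^{2}}{3}\right) + 13\right) - 411911\right) \left(-409857 + \left(97529 - 142637\right)\right) = \left(\left(- 225 \left(\frac{2}{3} + \frac{1}{3} \cdot 9\right) + 13\right) - 411911\right) \left(-409857 - 45108\right) = \left(\left(- 225 \left(\frac{2}{3} + 3\right) + 13\right) - 411911\right) \left(-454965\right) = \left(\left(\left(-225\right) \frac{11}{3} + 13\right) - 411911\right) \left(-454965\right) = \left(\left(-825 + 13\right) - 411911\right) \left(-454965\right) = \left(-812 - 411911\right) \left(-454965\right) = \left(-412723\right) \left(-454965\right) = 187774519695$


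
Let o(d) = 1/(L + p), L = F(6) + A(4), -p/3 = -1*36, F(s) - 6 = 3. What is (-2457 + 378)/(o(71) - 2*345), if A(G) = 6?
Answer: 255717/84869 ≈ 3.0131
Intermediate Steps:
F(s) = 9 (F(s) = 6 + 3 = 9)
p = 108 (p = -(-3)*36 = -3*(-36) = 108)
L = 15 (L = 9 + 6 = 15)
o(d) = 1/123 (o(d) = 1/(15 + 108) = 1/123)
(-2457 + 378)/(o(71) - 2*345) = (-2457 + 378)/(1/123 - 2*345) = -2079/(1/123 - 690) = -2079/(-84869/123) = -2079*(-123/84869) = 255717/84869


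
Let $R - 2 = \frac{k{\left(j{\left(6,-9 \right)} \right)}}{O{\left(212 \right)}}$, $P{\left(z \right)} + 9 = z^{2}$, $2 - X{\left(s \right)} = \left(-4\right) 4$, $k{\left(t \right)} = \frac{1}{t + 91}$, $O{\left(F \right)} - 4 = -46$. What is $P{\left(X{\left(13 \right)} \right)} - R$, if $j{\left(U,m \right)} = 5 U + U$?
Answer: $\frac{1669543}{5334} \approx 313.0$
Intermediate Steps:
$O{\left(F \right)} = -42$ ($O{\left(F \right)} = 4 - 46 = -42$)
$j{\left(U,m \right)} = 6 U$
$k{\left(t \right)} = \frac{1}{91 + t}$
$X{\left(s \right)} = 18$ ($X{\left(s \right)} = 2 - \left(-4\right) 4 = 2 - -16 = 2 + 16 = 18$)
$P{\left(z \right)} = -9 + z^{2}$
$R = \frac{10667}{5334}$ ($R = 2 + \frac{1}{\left(91 + 6 \cdot 6\right) \left(-42\right)} = 2 + \frac{1}{91 + 36} \left(- \frac{1}{42}\right) = 2 + \frac{1}{127} \left(- \frac{1}{42}\right) = 2 - \frac{1}{5334} = \frac{10667}{5334} \approx 1.9998$)
$P{\left(X{\left(13 \right)} \right)} - R = \left(-9 + 18^{2}\right) - \frac{10667}{5334} = \left(-9 + 324\right) - \frac{10667}{5334} = 315 - \frac{10667}{5334} = \frac{1669543}{5334}$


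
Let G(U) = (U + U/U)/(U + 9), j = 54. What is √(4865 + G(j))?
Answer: 5*√85834/21 ≈ 69.756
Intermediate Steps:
G(U) = (1 + U)/(9 + U) (G(U) = (U + 1)/(9 + U) = (1 + U)/(9 + U))
√(4865 + G(j)) = √(4865 + (1 + 54)/(9 + 54)) = √(4865 + 55/63) = √(306550/63) = 5*√85834/21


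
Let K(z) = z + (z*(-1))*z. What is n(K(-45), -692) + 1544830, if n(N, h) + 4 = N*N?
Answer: 5829726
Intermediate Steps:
K(z) = z - z² (K(z) = z + (-z)*z = z - z²)
n(N, h) = -4 + N² (n(N, h) = -4 + N*N = -4 + N²)
n(K(-45), -692) + 1544830 = (-4 + (-45*(1 - 1*(-45)))²) + 1544830 = (-4 + (-45*(1 + 45))²) + 1544830 = (-4 + (-45*46)²) + 1544830 = (-4 + (-2070)²) + 1544830 = (-4 + 4284900) + 1544830 = 4284896 + 1544830 = 5829726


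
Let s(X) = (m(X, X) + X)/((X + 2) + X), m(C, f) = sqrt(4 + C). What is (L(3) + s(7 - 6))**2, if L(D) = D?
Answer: (13 + sqrt(5))**2/16 ≈ 14.509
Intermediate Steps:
s(X) = (X + sqrt(4 + X))/(2 + 2*X) (s(X) = (sqrt(4 + X) + X)/((X + 2) + X) = (X + sqrt(4 + X))/((2 + X) + X) = (X + sqrt(4 + X))/(2 + 2*X))
(L(3) + s(7 - 6))**2 = (3 + ((7 - 6) + sqrt(4 + (7 - 6)))/(2*(1 + (7 - 6))))**2 = (3 + (1 + sqrt(4 + 1))/(2*(1 + 1)))**2 = (3 + (1/2)*(1 + sqrt(5))/2)**2 = (3 + (1/2)*(1/2)*(1 + sqrt(5)))**2 = (3 + (1/4 + sqrt(5)/4))**2 = (13/4 + sqrt(5)/4)**2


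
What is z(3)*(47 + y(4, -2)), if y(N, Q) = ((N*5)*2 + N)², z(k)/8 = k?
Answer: 47592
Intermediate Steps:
z(k) = 8*k
y(N, Q) = 121*N² (y(N, Q) = ((5*N)*2 + N)² = (10*N + N)² = (11*N)² = 121*N²)
z(3)*(47 + y(4, -2)) = (8*3)*(47 + 121*4²) = 24*(47 + 121*16) = 24*(47 + 1936) = 24*1983 = 47592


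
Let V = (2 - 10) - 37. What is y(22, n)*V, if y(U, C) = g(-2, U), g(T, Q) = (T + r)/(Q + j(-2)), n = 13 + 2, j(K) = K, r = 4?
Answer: -9/2 ≈ -4.5000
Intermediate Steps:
n = 15
g(T, Q) = (4 + T)/(-2 + Q) (g(T, Q) = (T + 4)/(Q - 2) = (4 + T)/(-2 + Q))
V = -45 (V = -8 - 37 = -45)
y(U, C) = 2/(-2 + U) (y(U, C) = (4 - 2)/(-2 + U) = 2/(-2 + U))
y(22, n)*V = (2/(-2 + 22))*(-45) = (2/20)*(-45) = (2*(1/20))*(-45) = (1/10)*(-45) = -9/2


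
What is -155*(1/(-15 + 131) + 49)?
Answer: -881175/116 ≈ -7596.3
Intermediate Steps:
-155*(1/(-15 + 131) + 49) = -155*(1/116 + 49) = -155*5685/116 = -881175/116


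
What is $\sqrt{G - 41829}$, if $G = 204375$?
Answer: $\sqrt{162546} \approx 403.17$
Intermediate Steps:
$\sqrt{G - 41829} = \sqrt{204375 - 41829} = \sqrt{162546}$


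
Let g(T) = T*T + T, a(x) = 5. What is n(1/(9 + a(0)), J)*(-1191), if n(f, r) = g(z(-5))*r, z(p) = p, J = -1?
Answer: 23820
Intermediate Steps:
g(T) = T + T² (g(T) = T² + T = T + T²)
n(f, r) = 20*r (n(f, r) = (-5*(1 - 5))*r = (-5*(-4))*r = 20*r)
n(1/(9 + a(0)), J)*(-1191) = (20*(-1))*(-1191) = -20*(-1191) = 23820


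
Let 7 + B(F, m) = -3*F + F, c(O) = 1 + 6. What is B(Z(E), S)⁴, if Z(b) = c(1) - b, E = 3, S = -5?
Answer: 50625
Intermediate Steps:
c(O) = 7
Z(b) = 7 - b
B(F, m) = -7 - 2*F (B(F, m) = -7 + (-3*F + F) = -7 - 2*F)
B(Z(E), S)⁴ = (-7 - 2*(7 - 1*3))⁴ = (-7 - 2*(7 - 3))⁴ = (-7 - 2*4)⁴ = (-7 - 8)⁴ = (-15)⁴ = 50625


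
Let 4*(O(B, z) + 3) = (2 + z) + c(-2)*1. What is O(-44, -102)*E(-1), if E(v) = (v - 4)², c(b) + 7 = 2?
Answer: -2925/4 ≈ -731.25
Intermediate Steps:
c(b) = -5 (c(b) = -7 + 2 = -5)
O(B, z) = -15/4 + z/4 (O(B, z) = -3 + ((2 + z) - 5*1)/4 = -3 + ((2 + z) - 5)/4 = -3 + (-3 + z)/4 = -3 + (-¾ + z/4) = -15/4 + z/4)
E(v) = (-4 + v)²
O(-44, -102)*E(-1) = (-15/4 + (¼)*(-102))*(-4 - 1)² = (-15/4 - 51/2)*(-5)² = -117/4*25 = -2925/4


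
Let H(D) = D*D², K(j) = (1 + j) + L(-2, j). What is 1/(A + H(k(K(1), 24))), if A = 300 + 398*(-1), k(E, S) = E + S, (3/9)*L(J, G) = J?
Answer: 1/7902 ≈ 0.00012655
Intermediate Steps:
L(J, G) = 3*J
K(j) = -5 + j (K(j) = (1 + j) + 3*(-2) = (1 + j) - 6 = -5 + j)
H(D) = D³
A = -98 (A = 300 - 398 = -98)
1/(A + H(k(K(1), 24))) = 1/(-98 + ((-5 + 1) + 24)³) = 1/(-98 + (-4 + 24)³) = 1/(-98 + 20³) = 1/(-98 + 8000) = 1/7902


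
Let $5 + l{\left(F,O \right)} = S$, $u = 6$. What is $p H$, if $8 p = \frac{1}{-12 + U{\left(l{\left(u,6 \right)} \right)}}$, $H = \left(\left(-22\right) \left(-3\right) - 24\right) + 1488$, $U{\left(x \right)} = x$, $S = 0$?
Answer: $- \frac{45}{4} \approx -11.25$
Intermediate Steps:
$l{\left(F,O \right)} = -5$ ($l{\left(F,O \right)} = -5 + 0 = -5$)
$H = 1530$ ($H = \left(66 - 24\right) + 1488 = 42 + 1488 = 1530$)
$p = - \frac{1}{136}$ ($p = \frac{1}{8 \left(-12 - 5\right)} = \frac{1}{8 \left(-17\right)} = \frac{1}{8} \left(- \frac{1}{17}\right) = - \frac{1}{136} \approx -0.0073529$)
$p H = \left(- \frac{1}{136}\right) 1530 = - \frac{45}{4}$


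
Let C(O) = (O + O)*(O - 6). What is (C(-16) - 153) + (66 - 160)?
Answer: 457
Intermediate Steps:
C(O) = 2*O*(-6 + O) (C(O) = (2*O)*(-6 + O) = 2*O*(-6 + O))
(C(-16) - 153) + (66 - 160) = (2*(-16)*(-6 - 16) - 153) + (66 - 160) = (2*(-16)*(-22) - 153) - 94 = (704 - 153) - 94 = 551 - 94 = 457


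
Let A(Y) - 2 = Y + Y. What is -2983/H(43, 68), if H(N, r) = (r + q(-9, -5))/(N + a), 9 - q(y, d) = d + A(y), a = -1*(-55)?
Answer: -2983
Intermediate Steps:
A(Y) = 2 + 2*Y (A(Y) = 2 + (Y + Y) = 2 + 2*Y)
a = 55
q(y, d) = 7 - d - 2*y (q(y, d) = 9 - (d + (2 + 2*y)) = 9 - (2 + d + 2*y) = 9 + (-2 - d - 2*y) = 7 - d - 2*y)
H(N, r) = (30 + r)/(55 + N) (H(N, r) = (r + (7 - 1*(-5) - 2*(-9)))/(N + 55) = (r + (7 + 5 + 18))/(55 + N) = (r + 30)/(55 + N) = (30 + r)/(55 + N))
-2983/H(43, 68) = -2983*(55 + 43)/(30 + 68) = -2983/1 = -2983*1 = -2983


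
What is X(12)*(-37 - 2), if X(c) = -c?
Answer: 468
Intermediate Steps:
X(12)*(-37 - 2) = (-1*12)*(-37 - 2) = -12*(-39) = 468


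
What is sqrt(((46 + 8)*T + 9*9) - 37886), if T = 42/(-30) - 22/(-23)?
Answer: I*sqrt(500287835)/115 ≈ 194.5*I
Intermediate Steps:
T = -51/115 (T = 42*(-1/30) - 22*(-1/23) = -7/5 + 22/23 = -51/115 ≈ -0.44348)
sqrt(((46 + 8)*T + 9*9) - 37886) = sqrt(((46 + 8)*(-51/115) + 9*9) - 37886) = sqrt((54*(-51/115) + 81) - 37886) = sqrt((-2754/115 + 81) - 37886) = sqrt(6561/115 - 37886) = sqrt(-4350329/115) = I*sqrt(500287835)/115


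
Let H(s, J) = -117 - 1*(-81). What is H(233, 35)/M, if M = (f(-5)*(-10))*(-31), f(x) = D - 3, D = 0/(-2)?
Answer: 6/155 ≈ 0.038710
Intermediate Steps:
H(s, J) = -36 (H(s, J) = -117 + 81 = -36)
D = 0 (D = 0*(-½) = 0)
f(x) = -3 (f(x) = 0 - 3 = -3)
M = -930 (M = -3*(-10)*(-31) = 30*(-31) = -930)
H(233, 35)/M = -36/(-930) = -36*(-1/930) = 6/155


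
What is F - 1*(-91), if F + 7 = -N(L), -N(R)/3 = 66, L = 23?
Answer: 282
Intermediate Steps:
N(R) = -198 (N(R) = -3*66 = -198)
F = 191 (F = -7 - 1*(-198) = -7 + 198 = 191)
F - 1*(-91) = 191 - 1*(-91) = 191 + 91 = 282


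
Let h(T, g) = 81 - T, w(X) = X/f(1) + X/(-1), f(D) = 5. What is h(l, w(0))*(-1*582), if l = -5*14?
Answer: -87882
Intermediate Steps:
w(X) = -4*X/5 (w(X) = X/5 + X/(-1) = X*(1/5) + X*(-1) = X/5 - X = -4*X/5)
l = -70
h(l, w(0))*(-1*582) = (81 - 1*(-70))*(-1*582) = (81 + 70)*(-582) = 151*(-582) = -87882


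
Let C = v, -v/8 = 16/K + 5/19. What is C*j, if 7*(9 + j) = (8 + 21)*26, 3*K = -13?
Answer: 668888/247 ≈ 2708.0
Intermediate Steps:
K = -13/3 (K = (⅓)*(-13) = -13/3 ≈ -4.3333)
v = 6776/247 (v = -8*(16/(-13/3) + 5/19) = -8*(16*(-3/13) + 5*(1/19)) = -8*(-48/13 + 5/19) = -8*(-847/247) = 6776/247 ≈ 27.433)
j = 691/7 (j = -9 + ((8 + 21)*26)/7 = -9 + (29*26)/7 = -9 + (⅐)*754 = -9 + 754/7 = 691/7 ≈ 98.714)
C = 6776/247 ≈ 27.433
C*j = (6776/247)*(691/7) = 668888/247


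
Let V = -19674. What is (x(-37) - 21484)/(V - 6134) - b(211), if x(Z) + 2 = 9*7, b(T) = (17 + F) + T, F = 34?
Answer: -6740273/25808 ≈ -261.17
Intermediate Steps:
b(T) = 51 + T (b(T) = (17 + 34) + T = 51 + T)
x(Z) = 61 (x(Z) = -2 + 9*7 = -2 + 63 = 61)
(x(-37) - 21484)/(V - 6134) - b(211) = (61 - 21484)/(-19674 - 6134) - (51 + 211) = -21423/(-25808) - 1*262 = -21423*(-1/25808) - 262 = 21423/25808 - 262 = -6740273/25808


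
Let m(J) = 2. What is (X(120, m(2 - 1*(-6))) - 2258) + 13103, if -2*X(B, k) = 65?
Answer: 21625/2 ≈ 10813.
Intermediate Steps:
X(B, k) = -65/2 (X(B, k) = -1/2*65 = -65/2)
(X(120, m(2 - 1*(-6))) - 2258) + 13103 = (-65/2 - 2258) + 13103 = -4581/2 + 13103 = 21625/2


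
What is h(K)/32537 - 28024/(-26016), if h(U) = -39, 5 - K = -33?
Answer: 113850283/105810324 ≈ 1.0760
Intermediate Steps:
K = 38 (K = 5 - 1*(-33) = 5 + 33 = 38)
h(K)/32537 - 28024/(-26016) = -39/32537 - 28024/(-26016) = -39*1/32537 - 28024*(-1/26016) = -39/32537 + 3503/3252 = 113850283/105810324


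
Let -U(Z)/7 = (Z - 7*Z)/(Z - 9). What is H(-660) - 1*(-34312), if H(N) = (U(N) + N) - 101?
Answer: 7491113/223 ≈ 33592.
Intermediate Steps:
U(Z) = 42*Z/(-9 + Z) (U(Z) = -7*(Z - 7*Z)/(Z - 9) = -7*(-6*Z)/(-9 + Z) = -(-42)*Z/(-9 + Z) = 42*Z/(-9 + Z))
H(N) = -101 + N + 42*N/(-9 + N) (H(N) = (42*N/(-9 + N) + N) - 101 = (N + 42*N/(-9 + N)) - 101 = -101 + N + 42*N/(-9 + N))
H(-660) - 1*(-34312) = (909 + (-660)² - 68*(-660))/(-9 - 660) - 1*(-34312) = (909 + 435600 + 44880)/(-669) + 34312 = -1/669*481389 + 34312 = -160463/223 + 34312 = 7491113/223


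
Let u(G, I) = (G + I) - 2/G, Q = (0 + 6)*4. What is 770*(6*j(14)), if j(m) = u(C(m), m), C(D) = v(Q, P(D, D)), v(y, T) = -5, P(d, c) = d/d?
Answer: 43428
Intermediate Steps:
P(d, c) = 1
Q = 24 (Q = 6*4 = 24)
C(D) = -5
u(G, I) = G + I - 2/G
j(m) = -23/5 + m (j(m) = -5 + m - 2/(-5) = -5 + m - 2*(-⅕) = -5 + m + ⅖ = -23/5 + m)
770*(6*j(14)) = 770*(6*(-23/5 + 14)) = 770*(6*(47/5)) = 770*(282/5) = 43428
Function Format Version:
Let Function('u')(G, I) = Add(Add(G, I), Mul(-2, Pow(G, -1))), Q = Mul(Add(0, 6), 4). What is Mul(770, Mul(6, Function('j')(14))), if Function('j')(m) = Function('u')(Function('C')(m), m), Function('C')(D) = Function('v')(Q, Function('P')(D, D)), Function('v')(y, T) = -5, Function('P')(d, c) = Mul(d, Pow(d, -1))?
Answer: 43428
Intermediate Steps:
Function('P')(d, c) = 1
Q = 24 (Q = Mul(6, 4) = 24)
Function('C')(D) = -5
Function('u')(G, I) = Add(G, I, Mul(-2, Pow(G, -1)))
Function('j')(m) = Add(Rational(-23, 5), m) (Function('j')(m) = Add(-5, m, Mul(-2, Pow(-5, -1))) = Add(-5, m, Mul(-2, Rational(-1, 5))) = Add(-5, m, Rational(2, 5)) = Add(Rational(-23, 5), m))
Mul(770, Mul(6, Function('j')(14))) = Mul(770, Mul(6, Add(Rational(-23, 5), 14))) = Mul(770, Mul(6, Rational(47, 5))) = Mul(770, Rational(282, 5)) = 43428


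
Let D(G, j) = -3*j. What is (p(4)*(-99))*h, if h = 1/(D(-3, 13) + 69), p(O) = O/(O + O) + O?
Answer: -297/20 ≈ -14.850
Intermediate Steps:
p(O) = 1/2 + O (p(O) = O/((2*O)) + O = (1/(2*O))*O + O = 1/2 + O)
h = 1/30 (h = 1/(-3*13 + 69) = 1/(-39 + 69) = 1/30 ≈ 0.033333)
(p(4)*(-99))*h = ((1/2 + 4)*(-99))*(1/30) = ((9/2)*(-99))*(1/30) = -891/2*1/30 = -297/20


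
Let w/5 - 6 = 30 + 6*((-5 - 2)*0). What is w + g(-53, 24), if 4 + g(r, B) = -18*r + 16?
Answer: 1146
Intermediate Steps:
g(r, B) = 12 - 18*r (g(r, B) = -4 + (-18*r + 16) = -4 + (16 - 18*r) = 12 - 18*r)
w = 180 (w = 30 + 5*(30 + 6*((-5 - 2)*0)) = 30 + 5*(30 + 6*(-7*0)) = 30 + 5*(30 + 6*0) = 30 + 5*(30 + 0) = 30 + 5*30 = 30 + 150 = 180)
w + g(-53, 24) = 180 + (12 - 18*(-53)) = 180 + (12 + 954) = 180 + 966 = 1146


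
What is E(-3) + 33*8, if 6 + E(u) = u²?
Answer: 267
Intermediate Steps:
E(u) = -6 + u²
E(-3) + 33*8 = (-6 + (-3)²) + 33*8 = (-6 + 9) + 264 = 3 + 264 = 267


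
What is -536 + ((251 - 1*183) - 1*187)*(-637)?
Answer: 75267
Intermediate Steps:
-536 + ((251 - 1*183) - 1*187)*(-637) = -536 + ((251 - 183) - 187)*(-637) = -536 + (68 - 187)*(-637) = -536 - 119*(-637) = -536 + 75803 = 75267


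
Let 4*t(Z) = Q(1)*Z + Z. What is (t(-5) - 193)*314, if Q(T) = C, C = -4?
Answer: -118849/2 ≈ -59425.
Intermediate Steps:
Q(T) = -4
t(Z) = -3*Z/4 (t(Z) = (-4*Z + Z)/4 = (-3*Z)/4 = -3*Z/4)
(t(-5) - 193)*314 = (-¾*(-5) - 193)*314 = (15/4 - 193)*314 = -757/4*314 = -118849/2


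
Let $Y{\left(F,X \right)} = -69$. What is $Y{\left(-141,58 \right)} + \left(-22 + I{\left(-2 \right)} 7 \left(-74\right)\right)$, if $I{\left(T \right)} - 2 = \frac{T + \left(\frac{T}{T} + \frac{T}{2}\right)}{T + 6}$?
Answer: $-868$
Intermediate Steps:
$I{\left(T \right)} = 2 + \frac{1 + \frac{3 T}{2}}{6 + T}$ ($I{\left(T \right)} = 2 + \frac{T + \left(\frac{T}{T} + \frac{T}{2}\right)}{T + 6} = 2 + \frac{T + \left(1 + T \frac{1}{2}\right)}{6 + T} = 2 + \frac{T + \left(1 + \frac{T}{2}\right)}{6 + T} = 2 + \frac{1 + \frac{3 T}{2}}{6 + T}$)
$Y{\left(-141,58 \right)} + \left(-22 + I{\left(-2 \right)} 7 \left(-74\right)\right) = -69 + \left(-22 + \frac{26 + 7 \left(-2\right)}{2 \left(6 - 2\right)} 7 \left(-74\right)\right) = -69 + \left(-22 + \frac{26 - 14}{2 \cdot 4} \cdot 7 \left(-74\right)\right) = -69 + \left(-22 + \frac{1}{2} \cdot \frac{1}{4} \cdot 12 \cdot 7 \left(-74\right)\right) = -69 + \left(-22 + \frac{3}{2} \cdot 7 \left(-74\right)\right) = -69 + \left(-22 + \frac{21}{2} \left(-74\right)\right) = -69 - 799 = -868$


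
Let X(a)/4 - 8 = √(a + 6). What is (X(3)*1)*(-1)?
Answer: -44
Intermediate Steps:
X(a) = 32 + 4*√(6 + a) (X(a) = 32 + 4*√(a + 6) = 32 + 4*√(6 + a))
(X(3)*1)*(-1) = ((32 + 4*√(6 + 3))*1)*(-1) = ((32 + 4*√9)*1)*(-1) = ((32 + 4*3)*1)*(-1) = ((32 + 12)*1)*(-1) = (44*1)*(-1) = 44*(-1) = -44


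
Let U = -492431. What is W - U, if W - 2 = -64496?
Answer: 427937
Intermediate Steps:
W = -64494 (W = 2 - 64496 = -64494)
W - U = -64494 - 1*(-492431) = -64494 + 492431 = 427937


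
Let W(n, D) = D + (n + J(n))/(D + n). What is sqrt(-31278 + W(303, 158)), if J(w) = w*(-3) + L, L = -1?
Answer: 3*I*sqrt(734881483)/461 ≈ 176.41*I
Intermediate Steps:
J(w) = -1 - 3*w (J(w) = w*(-3) - 1 = -3*w - 1 = -1 - 3*w)
W(n, D) = D + (-1 - 2*n)/(D + n) (W(n, D) = D + (n + (-1 - 3*n))/(D + n) = D + (-1 - 2*n)/(D + n))
sqrt(-31278 + W(303, 158)) = sqrt(-31278 + (-1 + 158**2 - 2*303 + 158*303)/(158 + 303)) = sqrt(-31278 + (-1 + 24964 - 606 + 47874)/461) = sqrt(-31278 + (1/461)*72231) = sqrt(-31278 + 72231/461) = sqrt(-14346927/461) = 3*I*sqrt(734881483)/461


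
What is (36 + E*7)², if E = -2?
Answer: 484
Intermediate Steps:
(36 + E*7)² = (36 - 2*7)² = (36 - 14)² = 22² = 484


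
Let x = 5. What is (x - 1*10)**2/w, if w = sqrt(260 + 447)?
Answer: 25*sqrt(707)/707 ≈ 0.94022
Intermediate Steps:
w = sqrt(707) ≈ 26.589
(x - 1*10)**2/w = (5 - 1*10)**2/(sqrt(707)) = (5 - 10)**2*(sqrt(707)/707) = (-5)**2*(sqrt(707)/707) = 25*(sqrt(707)/707) = 25*sqrt(707)/707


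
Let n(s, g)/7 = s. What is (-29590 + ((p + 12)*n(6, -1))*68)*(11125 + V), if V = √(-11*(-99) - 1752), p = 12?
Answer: 433363250 + 38954*I*√663 ≈ 4.3336e+8 + 1.003e+6*I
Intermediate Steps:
n(s, g) = 7*s
V = I*√663 (V = √(1089 - 1752) = √(-663) = I*√663 ≈ 25.749*I)
(-29590 + ((p + 12)*n(6, -1))*68)*(11125 + V) = (-29590 + ((12 + 12)*(7*6))*68)*(11125 + I*√663) = (-29590 + (24*42)*68)*(11125 + I*√663) = (-29590 + 1008*68)*(11125 + I*√663) = (-29590 + 68544)*(11125 + I*√663) = 38954*(11125 + I*√663) = 433363250 + 38954*I*√663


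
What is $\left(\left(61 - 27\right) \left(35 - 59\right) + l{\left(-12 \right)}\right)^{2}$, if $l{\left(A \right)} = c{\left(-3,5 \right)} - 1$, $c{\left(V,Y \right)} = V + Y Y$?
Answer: $632025$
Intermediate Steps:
$c{\left(V,Y \right)} = V + Y^{2}$
$l{\left(A \right)} = 21$ ($l{\left(A \right)} = \left(-3 + 5^{2}\right) - 1 = \left(-3 + 25\right) - 1 = 22 - 1 = 21$)
$\left(\left(61 - 27\right) \left(35 - 59\right) + l{\left(-12 \right)}\right)^{2} = \left(\left(61 - 27\right) \left(35 - 59\right) + 21\right)^{2} = \left(34 \left(-24\right) + 21\right)^{2} = \left(-816 + 21\right)^{2} = \left(-795\right)^{2} = 632025$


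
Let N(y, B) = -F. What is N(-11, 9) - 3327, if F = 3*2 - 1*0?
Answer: -3333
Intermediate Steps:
F = 6 (F = 6 + 0 = 6)
N(y, B) = -6 (N(y, B) = -1*6 = -6)
N(-11, 9) - 3327 = -6 - 3327 = -3333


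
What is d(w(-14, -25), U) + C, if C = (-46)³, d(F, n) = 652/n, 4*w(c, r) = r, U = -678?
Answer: -32997230/339 ≈ -97337.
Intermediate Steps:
w(c, r) = r/4
C = -97336
d(w(-14, -25), U) + C = 652/(-678) - 97336 = 652*(-1/678) - 97336 = -326/339 - 97336 = -32997230/339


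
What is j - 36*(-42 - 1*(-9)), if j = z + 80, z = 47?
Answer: 1315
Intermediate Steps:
j = 127 (j = 47 + 80 = 127)
j - 36*(-42 - 1*(-9)) = 127 - 36*(-42 - 1*(-9)) = 127 - 36*(-42 + 9) = 127 - 36*(-33) = 127 + 1188 = 1315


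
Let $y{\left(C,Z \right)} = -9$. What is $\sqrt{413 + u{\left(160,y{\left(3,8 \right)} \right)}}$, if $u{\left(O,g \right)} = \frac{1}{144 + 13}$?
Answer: $\frac{\sqrt{10180194}}{157} \approx 20.323$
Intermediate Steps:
$u{\left(O,g \right)} = \frac{1}{157}$
$\sqrt{413 + u{\left(160,y{\left(3,8 \right)} \right)}} = \sqrt{413 + \frac{1}{157}} = \sqrt{\frac{64842}{157}} = \frac{\sqrt{10180194}}{157}$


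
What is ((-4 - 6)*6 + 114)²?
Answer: 2916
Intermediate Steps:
((-4 - 6)*6 + 114)² = (-10*6 + 114)² = (-60 + 114)² = 54² = 2916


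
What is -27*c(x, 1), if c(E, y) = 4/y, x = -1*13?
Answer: -108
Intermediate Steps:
x = -13
-27*c(x, 1) = -108/1 = -108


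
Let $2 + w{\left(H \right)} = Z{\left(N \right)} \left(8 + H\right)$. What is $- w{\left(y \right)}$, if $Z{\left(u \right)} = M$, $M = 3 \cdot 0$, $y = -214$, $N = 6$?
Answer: $2$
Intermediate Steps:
$M = 0$
$Z{\left(u \right)} = 0$
$w{\left(H \right)} = -2$ ($w{\left(H \right)} = -2 + 0 \left(8 + H\right) = -2 + 0 = -2$)
$- w{\left(y \right)} = \left(-1\right) \left(-2\right) = 2$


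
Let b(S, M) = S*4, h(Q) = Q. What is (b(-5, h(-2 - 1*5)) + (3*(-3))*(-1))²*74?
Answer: 8954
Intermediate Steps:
b(S, M) = 4*S
(b(-5, h(-2 - 1*5)) + (3*(-3))*(-1))²*74 = (4*(-5) + (3*(-3))*(-1))²*74 = (-20 - 9*(-1))²*74 = (-20 + 9)²*74 = (-11)²*74 = 121*74 = 8954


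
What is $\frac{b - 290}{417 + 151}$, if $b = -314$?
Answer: $- \frac{151}{142} \approx -1.0634$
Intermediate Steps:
$\frac{b - 290}{417 + 151} = \frac{-314 - 290}{417 + 151} = - \frac{604}{568} = \left(-604\right) \frac{1}{568} = - \frac{151}{142}$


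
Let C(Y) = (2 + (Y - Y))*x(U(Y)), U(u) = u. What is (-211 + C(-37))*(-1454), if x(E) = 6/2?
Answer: 298070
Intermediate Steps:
x(E) = 3 (x(E) = 6*(½) = 3)
C(Y) = 6 (C(Y) = (2 + (Y - Y))*3 = (2 + 0)*3 = 2*3 = 6)
(-211 + C(-37))*(-1454) = (-211 + 6)*(-1454) = -205*(-1454) = 298070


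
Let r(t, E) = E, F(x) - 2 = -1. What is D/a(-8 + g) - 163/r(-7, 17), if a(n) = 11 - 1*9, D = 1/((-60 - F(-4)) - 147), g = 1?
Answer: -67825/7072 ≈ -9.5906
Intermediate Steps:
F(x) = 1 (F(x) = 2 - 1 = 1)
D = -1/208 (D = 1/((-60 - 1*1) - 147) = 1/((-60 - 1) - 147) = 1/(-61 - 147) = 1/(-208) = -1/208 ≈ -0.0048077)
a(n) = 2 (a(n) = 11 - 9 = 2)
D/a(-8 + g) - 163/r(-7, 17) = -1/208/2 - 163/17 = -1/208*½ - 163*1/17 = -1/416 - 163/17 = -67825/7072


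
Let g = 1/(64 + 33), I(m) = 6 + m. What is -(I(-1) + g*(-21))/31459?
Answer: -464/3051523 ≈ -0.00015206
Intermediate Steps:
g = 1/97 ≈ 0.010309
-(I(-1) + g*(-21))/31459 = -((6 - 1) + (1/97)*(-21))/31459 = -(5 - 21/97)*(1/31459) = -1*464/97*(1/31459) = -464/97*1/31459 = -464/3051523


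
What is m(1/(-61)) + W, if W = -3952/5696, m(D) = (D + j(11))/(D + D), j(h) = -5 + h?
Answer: -65217/356 ≈ -183.19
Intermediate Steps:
m(D) = (6 + D)/(2*D) (m(D) = (D + (-5 + 11))/(D + D) = (D + 6)/((2*D)) = (6 + D)*(1/(2*D)) = (6 + D)/(2*D))
W = -247/356 (W = -3952*1/5696 = -247/356 ≈ -0.69382)
m(1/(-61)) + W = (6 + 1/(-61))/(2*(1/(-61))) - 247/356 = (6 - 1/61)/(2*(-1/61)) - 247/356 = (1/2)*(-61)*(365/61) - 247/356 = -365/2 - 247/356 = -65217/356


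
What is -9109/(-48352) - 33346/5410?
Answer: -781533051/130792160 ≈ -5.9754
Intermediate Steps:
-9109/(-48352) - 33346/5410 = -9109*(-1/48352) - 33346*1/5410 = 9109/48352 - 16673/2705 = -781533051/130792160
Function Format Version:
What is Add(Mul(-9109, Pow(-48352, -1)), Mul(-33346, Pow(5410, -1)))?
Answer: Rational(-781533051, 130792160) ≈ -5.9754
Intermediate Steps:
Add(Mul(-9109, Pow(-48352, -1)), Mul(-33346, Pow(5410, -1))) = Add(Mul(-9109, Rational(-1, 48352)), Mul(-33346, Rational(1, 5410))) = Add(Rational(9109, 48352), Rational(-16673, 2705)) = Rational(-781533051, 130792160)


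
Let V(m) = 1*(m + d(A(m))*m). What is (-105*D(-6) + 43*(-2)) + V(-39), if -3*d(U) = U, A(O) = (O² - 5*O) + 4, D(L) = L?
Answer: 22865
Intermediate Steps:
A(O) = 4 + O² - 5*O
d(U) = -U/3
V(m) = m + m*(-4/3 - m²/3 + 5*m/3) (V(m) = 1*(m + (-(4 + m² - 5*m)/3)*m) = 1*(m + (-4/3 - m²/3 + 5*m/3)*m) = 1*(m + m*(-4/3 - m²/3 + 5*m/3)) = m + m*(-4/3 - m²/3 + 5*m/3))
(-105*D(-6) + 43*(-2)) + V(-39) = (-105*(-6) + 43*(-2)) + (⅓)*(-39)*(-1 - 1*(-39)² + 5*(-39)) = (630 - 86) + (⅓)*(-39)*(-1 - 1*1521 - 195) = 544 + (⅓)*(-39)*(-1 - 1521 - 195) = 544 + (⅓)*(-39)*(-1717) = 544 + 22321 = 22865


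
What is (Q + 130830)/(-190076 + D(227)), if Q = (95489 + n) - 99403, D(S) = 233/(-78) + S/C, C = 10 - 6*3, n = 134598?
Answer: -81592368/59313497 ≈ -1.3756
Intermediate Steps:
C = -8 (C = 10 - 18 = -8)
D(S) = -233/78 - S/8 (D(S) = 233/(-78) + S/(-8) = 233*(-1/78) + S*(-1/8) = -233/78 - S/8)
Q = 130684 (Q = (95489 + 134598) - 99403 = 230087 - 99403 = 130684)
(Q + 130830)/(-190076 + D(227)) = (130684 + 130830)/(-190076 + (-233/78 - 1/8*227)) = 261514/(-190076 + (-233/78 - 227/8)) = 261514/(-190076 - 9785/312) = 261514/(-59313497/312) = 261514*(-312/59313497) = -81592368/59313497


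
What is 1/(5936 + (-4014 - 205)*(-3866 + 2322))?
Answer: 1/6520072 ≈ 1.5337e-7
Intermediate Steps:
1/(5936 + (-4014 - 205)*(-3866 + 2322)) = 1/(5936 - 4219*(-1544)) = 1/(5936 + 6514136) = 1/6520072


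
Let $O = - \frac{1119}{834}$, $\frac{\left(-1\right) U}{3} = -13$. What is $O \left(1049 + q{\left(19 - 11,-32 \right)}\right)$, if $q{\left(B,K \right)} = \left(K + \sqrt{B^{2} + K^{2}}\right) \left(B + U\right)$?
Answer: $\frac{169715}{278} - \frac{70124 \sqrt{17}}{139} \approx -1469.6$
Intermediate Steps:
$U = 39$ ($U = \left(-3\right) \left(-13\right) = 39$)
$O = - \frac{373}{278}$ ($O = \left(-1119\right) \frac{1}{834} = - \frac{373}{278} \approx -1.3417$)
$q{\left(B,K \right)} = \left(39 + B\right) \left(K + \sqrt{B^{2} + K^{2}}\right)$ ($q{\left(B,K \right)} = \left(K + \sqrt{B^{2} + K^{2}}\right) \left(B + 39\right) = \left(K + \sqrt{B^{2} + K^{2}}\right) \left(39 + B\right) = \left(39 + B\right) \left(K + \sqrt{B^{2} + K^{2}}\right)$)
$O \left(1049 + q{\left(19 - 11,-32 \right)}\right) = - \frac{373 \left(1049 + \left(39 \left(-32\right) + 39 \sqrt{\left(19 - 11\right)^{2} + \left(-32\right)^{2}} + \left(19 - 11\right) \left(-32\right) + \left(19 - 11\right) \sqrt{\left(19 - 11\right)^{2} + \left(-32\right)^{2}}\right)\right)}{278} = - \frac{373 \left(1049 + \left(-1248 + 39 \sqrt{8^{2} + 1024} + 8 \left(-32\right) + 8 \sqrt{8^{2} + 1024}\right)\right)}{278} = - \frac{373 \left(1049 + \left(-1248 + 39 \sqrt{64 + 1024} - 256 + 8 \sqrt{64 + 1024}\right)\right)}{278} = - \frac{373 \left(1049 + \left(-1248 + 39 \sqrt{1088} - 256 + 8 \sqrt{1088}\right)\right)}{278} = - \frac{373 \left(1049 + \left(-1248 + 39 \cdot 8 \sqrt{17} - 256 + 8 \cdot 8 \sqrt{17}\right)\right)}{278} = - \frac{373 \left(1049 + \left(-1248 + 312 \sqrt{17} - 256 + 64 \sqrt{17}\right)\right)}{278} = - \frac{373 \left(1049 - \left(1504 - 376 \sqrt{17}\right)\right)}{278} = - \frac{373 \left(-455 + 376 \sqrt{17}\right)}{278} = \frac{169715}{278} - \frac{70124 \sqrt{17}}{139}$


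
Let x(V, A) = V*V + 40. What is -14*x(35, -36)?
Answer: -17710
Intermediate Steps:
x(V, A) = 40 + V**2 (x(V, A) = V**2 + 40 = 40 + V**2)
-14*x(35, -36) = -14*(40 + 35**2) = -14*(40 + 1225) = -14*1265 = -17710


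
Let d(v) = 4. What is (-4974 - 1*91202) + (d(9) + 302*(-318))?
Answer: -192208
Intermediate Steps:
(-4974 - 1*91202) + (d(9) + 302*(-318)) = (-4974 - 1*91202) + (4 + 302*(-318)) = (-4974 - 91202) + (4 - 96036) = -96176 - 96032 = -192208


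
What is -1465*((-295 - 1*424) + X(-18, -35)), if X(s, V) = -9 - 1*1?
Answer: 1067985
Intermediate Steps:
X(s, V) = -10 (X(s, V) = -9 - 1 = -10)
-1465*((-295 - 1*424) + X(-18, -35)) = -1465*((-295 - 1*424) - 10) = -1465*((-295 - 424) - 10) = -1465*(-719 - 10) = -1465*(-729) = 1067985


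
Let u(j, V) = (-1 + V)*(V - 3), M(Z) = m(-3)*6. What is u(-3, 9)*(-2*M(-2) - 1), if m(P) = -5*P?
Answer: -8688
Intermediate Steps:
M(Z) = 90 (M(Z) = -5*(-3)*6 = 15*6 = 90)
u(j, V) = (-1 + V)*(-3 + V)
u(-3, 9)*(-2*M(-2) - 1) = (3 + 9² - 4*9)*(-2*90 - 1) = (3 + 81 - 36)*(-180 - 1) = 48*(-181) = -8688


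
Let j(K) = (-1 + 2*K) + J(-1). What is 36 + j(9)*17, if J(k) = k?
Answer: 308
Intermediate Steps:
j(K) = -2 + 2*K (j(K) = (-1 + 2*K) - 1 = -2 + 2*K)
36 + j(9)*17 = 36 + (-2 + 2*9)*17 = 36 + (-2 + 18)*17 = 36 + 16*17 = 36 + 272 = 308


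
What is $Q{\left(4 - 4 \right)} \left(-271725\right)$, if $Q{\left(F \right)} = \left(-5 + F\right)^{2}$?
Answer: $-6793125$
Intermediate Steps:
$Q{\left(4 - 4 \right)} \left(-271725\right) = \left(-5 + \left(4 - 4\right)\right)^{2} \left(-271725\right) = \left(-5 + 0\right)^{2} \left(-271725\right) = \left(-5\right)^{2} \left(-271725\right) = 25 \left(-271725\right) = -6793125$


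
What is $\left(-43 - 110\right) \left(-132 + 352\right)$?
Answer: $-33660$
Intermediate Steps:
$\left(-43 - 110\right) \left(-132 + 352\right) = \left(-153\right) 220 = -33660$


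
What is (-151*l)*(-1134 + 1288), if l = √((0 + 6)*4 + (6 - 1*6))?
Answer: -46508*√6 ≈ -1.1392e+5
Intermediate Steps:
l = 2*√6 (l = √(6*4 + (6 - 6)) = √(24 + 0) = √24 = 2*√6 ≈ 4.8990)
(-151*l)*(-1134 + 1288) = (-302*√6)*(-1134 + 1288) = -302*√6*154 = -46508*√6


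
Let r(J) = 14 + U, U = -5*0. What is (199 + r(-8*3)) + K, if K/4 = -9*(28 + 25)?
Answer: -1695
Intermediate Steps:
U = 0
r(J) = 14 (r(J) = 14 + 0 = 14)
K = -1908 (K = 4*(-9*(28 + 25)) = 4*(-9*53) = 4*(-477) = -1908)
(199 + r(-8*3)) + K = (199 + 14) - 1908 = 213 - 1908 = -1695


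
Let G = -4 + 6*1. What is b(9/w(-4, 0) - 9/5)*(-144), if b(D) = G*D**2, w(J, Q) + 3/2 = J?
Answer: -10287648/3025 ≈ -3400.9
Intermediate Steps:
G = 2 (G = -4 + 6 = 2)
w(J, Q) = -3/2 + J
b(D) = 2*D**2
b(9/w(-4, 0) - 9/5)*(-144) = (2*(9/(-3/2 - 4) - 9/5)**2)*(-144) = (2*(9/(-11/2) - 9*1/5)**2)*(-144) = (2*(9*(-2/11) - 9/5)**2)*(-144) = (2*(-18/11 - 9/5)**2)*(-144) = (2*(-189/55)**2)*(-144) = (2*(35721/3025))*(-144) = (71442/3025)*(-144) = -10287648/3025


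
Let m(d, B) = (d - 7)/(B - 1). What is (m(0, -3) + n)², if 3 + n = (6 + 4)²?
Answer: 156025/16 ≈ 9751.6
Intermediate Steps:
m(d, B) = (-7 + d)/(-1 + B)
n = 97 (n = -3 + (6 + 4)² = -3 + 10² = -3 + 100 = 97)
(m(0, -3) + n)² = ((-7 + 0)/(-1 - 3) + 97)² = (-7/(-4) + 97)² = (-¼*(-7) + 97)² = (7/4 + 97)² = (395/4)² = 156025/16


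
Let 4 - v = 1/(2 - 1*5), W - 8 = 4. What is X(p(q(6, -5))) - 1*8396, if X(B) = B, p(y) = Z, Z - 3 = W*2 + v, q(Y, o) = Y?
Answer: -25094/3 ≈ -8364.7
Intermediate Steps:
W = 12 (W = 8 + 4 = 12)
v = 13/3 (v = 4 - 1/(2 - 1*5) = 4 - 1/(2 - 5) = 4 - 1/(-3) = 4 - 1*(-⅓) = 4 + ⅓ = 13/3 ≈ 4.3333)
Z = 94/3 (Z = 3 + (12*2 + 13/3) = 3 + (24 + 13/3) = 3 + 85/3 = 94/3 ≈ 31.333)
p(y) = 94/3
X(p(q(6, -5))) - 1*8396 = 94/3 - 1*8396 = 94/3 - 8396 = -25094/3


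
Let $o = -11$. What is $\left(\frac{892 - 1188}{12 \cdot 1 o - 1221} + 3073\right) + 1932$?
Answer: $\frac{6772061}{1353} \approx 5005.2$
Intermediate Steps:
$\left(\frac{892 - 1188}{12 \cdot 1 o - 1221} + 3073\right) + 1932 = \left(\frac{892 - 1188}{12 \cdot 1 \left(-11\right) - 1221} + 3073\right) + 1932 = \left(- \frac{296}{12 \left(-11\right) - 1221} + 3073\right) + 1932 = \left(- \frac{296}{-132 - 1221} + 3073\right) + 1932 = \left(- \frac{296}{-1353} + 3073\right) + 1932 = \left(\left(-296\right) \left(- \frac{1}{1353}\right) + 3073\right) + 1932 = \left(\frac{296}{1353} + 3073\right) + 1932 = \frac{4158065}{1353} + 1932 = \frac{6772061}{1353}$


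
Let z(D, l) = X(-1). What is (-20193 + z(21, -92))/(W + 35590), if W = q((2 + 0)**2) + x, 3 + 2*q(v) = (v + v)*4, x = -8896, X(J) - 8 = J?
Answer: -40372/53417 ≈ -0.75579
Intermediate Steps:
X(J) = 8 + J
z(D, l) = 7 (z(D, l) = 8 - 1 = 7)
q(v) = -3/2 + 4*v (q(v) = -3/2 + ((v + v)*4)/2 = -3/2 + ((2*v)*4)/2 = -3/2 + (8*v)/2 = -3/2 + 4*v)
W = -17763/2 (W = (-3/2 + 4*(2 + 0)**2) - 8896 = (-3/2 + 4*2**2) - 8896 = (-3/2 + 4*4) - 8896 = (-3/2 + 16) - 8896 = 29/2 - 8896 = -17763/2 ≈ -8881.5)
(-20193 + z(21, -92))/(W + 35590) = (-20193 + 7)/(-17763/2 + 35590) = -20186/53417/2 = -20186*2/53417 = -40372/53417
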